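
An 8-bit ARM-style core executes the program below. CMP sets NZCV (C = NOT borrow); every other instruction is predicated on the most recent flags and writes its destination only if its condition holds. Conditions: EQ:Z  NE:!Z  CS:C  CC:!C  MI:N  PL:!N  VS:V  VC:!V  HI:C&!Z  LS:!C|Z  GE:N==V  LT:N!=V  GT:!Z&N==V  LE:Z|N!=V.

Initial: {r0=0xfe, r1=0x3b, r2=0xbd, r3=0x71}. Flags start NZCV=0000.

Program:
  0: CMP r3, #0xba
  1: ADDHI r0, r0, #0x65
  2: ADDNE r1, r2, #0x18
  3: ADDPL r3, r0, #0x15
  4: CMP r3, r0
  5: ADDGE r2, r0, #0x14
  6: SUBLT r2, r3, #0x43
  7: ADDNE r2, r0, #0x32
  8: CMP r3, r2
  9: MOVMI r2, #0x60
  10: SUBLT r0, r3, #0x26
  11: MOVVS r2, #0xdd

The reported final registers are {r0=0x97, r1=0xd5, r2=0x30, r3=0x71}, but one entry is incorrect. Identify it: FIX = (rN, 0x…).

[0] flags=1001 → (cmp)
[1] flags=1001 HI?F → skip
[2] flags=1001 NE?T → r1=0xd5
[3] flags=1001 PL?F → skip
[4] flags=0000 → (cmp)
[5] flags=0000 GE?T → r2=0x12
[6] flags=0000 LT?F → skip
[7] flags=0000 NE?T → r2=0x30
[8] flags=0010 → (cmp)
[9] flags=0010 MI?F → skip
[10] flags=0010 LT?F → skip
[11] flags=0010 VS?F → skip

FIX = (r0, 0xfe)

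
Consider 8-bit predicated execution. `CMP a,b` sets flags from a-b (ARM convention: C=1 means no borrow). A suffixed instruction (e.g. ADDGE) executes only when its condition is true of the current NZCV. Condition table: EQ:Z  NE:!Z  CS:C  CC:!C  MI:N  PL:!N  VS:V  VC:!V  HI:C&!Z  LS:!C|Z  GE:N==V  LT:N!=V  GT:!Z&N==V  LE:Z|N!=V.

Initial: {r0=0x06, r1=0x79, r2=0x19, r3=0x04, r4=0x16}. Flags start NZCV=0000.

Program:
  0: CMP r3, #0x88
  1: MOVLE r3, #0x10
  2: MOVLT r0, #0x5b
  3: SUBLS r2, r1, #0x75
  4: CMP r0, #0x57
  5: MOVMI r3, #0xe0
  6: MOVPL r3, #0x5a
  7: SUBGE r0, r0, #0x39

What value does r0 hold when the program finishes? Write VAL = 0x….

0: ✓ CMP  NZCV=0000
1: · MOVLE
2: · MOVLT
3: ✓ SUBLS  r2←0x04
4: ✓ CMP  NZCV=1000
5: ✓ MOVMI  r3←0xe0
6: · MOVPL
7: · SUBGE

VAL = 0x06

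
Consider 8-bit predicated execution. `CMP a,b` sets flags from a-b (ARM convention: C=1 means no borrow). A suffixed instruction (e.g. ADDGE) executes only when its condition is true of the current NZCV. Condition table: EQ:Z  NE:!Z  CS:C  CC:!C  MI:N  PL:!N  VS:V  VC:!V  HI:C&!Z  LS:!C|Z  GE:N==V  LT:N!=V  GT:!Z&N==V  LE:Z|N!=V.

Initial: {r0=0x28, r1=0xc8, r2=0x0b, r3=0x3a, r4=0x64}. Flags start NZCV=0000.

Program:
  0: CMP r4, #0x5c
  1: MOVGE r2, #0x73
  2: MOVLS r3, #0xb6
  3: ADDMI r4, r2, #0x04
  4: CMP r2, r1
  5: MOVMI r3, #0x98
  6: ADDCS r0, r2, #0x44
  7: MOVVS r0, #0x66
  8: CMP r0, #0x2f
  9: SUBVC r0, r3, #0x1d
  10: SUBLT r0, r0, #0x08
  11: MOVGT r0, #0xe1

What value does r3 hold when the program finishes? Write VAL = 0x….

VAL = 0x98

[0] flags=0010 → (cmp)
[1] flags=0010 GE?T → r2=0x73
[2] flags=0010 LS?F → skip
[3] flags=0010 MI?F → skip
[4] flags=1001 → (cmp)
[5] flags=1001 MI?T → r3=0x98
[6] flags=1001 CS?F → skip
[7] flags=1001 VS?T → r0=0x66
[8] flags=0010 → (cmp)
[9] flags=0010 VC?T → r0=0x7b
[10] flags=0010 LT?F → skip
[11] flags=0010 GT?T → r0=0xe1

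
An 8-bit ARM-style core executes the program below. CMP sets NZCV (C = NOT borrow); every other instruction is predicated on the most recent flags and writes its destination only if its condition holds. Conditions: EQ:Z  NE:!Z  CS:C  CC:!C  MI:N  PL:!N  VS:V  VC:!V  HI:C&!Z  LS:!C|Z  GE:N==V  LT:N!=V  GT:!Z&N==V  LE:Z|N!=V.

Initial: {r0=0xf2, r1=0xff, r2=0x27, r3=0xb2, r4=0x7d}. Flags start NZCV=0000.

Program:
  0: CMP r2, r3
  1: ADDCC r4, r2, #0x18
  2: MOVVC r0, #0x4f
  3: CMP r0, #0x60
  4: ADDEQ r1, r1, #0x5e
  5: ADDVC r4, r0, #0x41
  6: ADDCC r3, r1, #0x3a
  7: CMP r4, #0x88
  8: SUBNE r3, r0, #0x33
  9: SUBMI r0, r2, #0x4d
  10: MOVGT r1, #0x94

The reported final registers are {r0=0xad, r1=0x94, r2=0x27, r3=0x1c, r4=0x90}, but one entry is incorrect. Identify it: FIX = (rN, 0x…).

[0] flags=0000 → (cmp)
[1] flags=0000 CC?T → r4=0x3f
[2] flags=0000 VC?T → r0=0x4f
[3] flags=1000 → (cmp)
[4] flags=1000 EQ?F → skip
[5] flags=1000 VC?T → r4=0x90
[6] flags=1000 CC?T → r3=0x39
[7] flags=0010 → (cmp)
[8] flags=0010 NE?T → r3=0x1c
[9] flags=0010 MI?F → skip
[10] flags=0010 GT?T → r1=0x94

FIX = (r0, 0x4f)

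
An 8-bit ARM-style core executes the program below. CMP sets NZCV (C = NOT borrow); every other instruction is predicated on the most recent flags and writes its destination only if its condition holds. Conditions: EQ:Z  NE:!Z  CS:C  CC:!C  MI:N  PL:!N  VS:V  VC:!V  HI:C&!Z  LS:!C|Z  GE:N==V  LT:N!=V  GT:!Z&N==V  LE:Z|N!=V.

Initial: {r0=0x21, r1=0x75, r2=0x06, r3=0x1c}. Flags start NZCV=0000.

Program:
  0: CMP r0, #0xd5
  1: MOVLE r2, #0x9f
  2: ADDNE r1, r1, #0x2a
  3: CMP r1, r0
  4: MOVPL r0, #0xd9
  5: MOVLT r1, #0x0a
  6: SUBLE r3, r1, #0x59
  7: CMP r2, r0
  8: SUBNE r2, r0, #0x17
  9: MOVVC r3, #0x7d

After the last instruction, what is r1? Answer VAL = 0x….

0: ✓ CMP  NZCV=0000
1: · MOVLE
2: ✓ ADDNE  r1←0x9f
3: ✓ CMP  NZCV=0011
4: ✓ MOVPL  r0←0xd9
5: ✓ MOVLT  r1←0x0a
6: ✓ SUBLE  r3←0xb1
7: ✓ CMP  NZCV=0000
8: ✓ SUBNE  r2←0xc2
9: ✓ MOVVC  r3←0x7d

VAL = 0x0a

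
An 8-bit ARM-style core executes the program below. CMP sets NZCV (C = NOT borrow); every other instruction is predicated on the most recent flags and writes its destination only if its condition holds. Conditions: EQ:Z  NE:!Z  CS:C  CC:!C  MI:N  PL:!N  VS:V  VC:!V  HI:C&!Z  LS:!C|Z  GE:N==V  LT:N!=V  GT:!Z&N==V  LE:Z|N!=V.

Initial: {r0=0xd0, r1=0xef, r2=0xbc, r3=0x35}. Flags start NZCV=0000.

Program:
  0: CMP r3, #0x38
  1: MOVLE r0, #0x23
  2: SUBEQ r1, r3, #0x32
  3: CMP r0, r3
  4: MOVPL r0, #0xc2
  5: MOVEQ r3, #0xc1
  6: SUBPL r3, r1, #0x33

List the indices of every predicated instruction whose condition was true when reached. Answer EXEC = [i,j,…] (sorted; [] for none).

EXEC = [1]

0: ✓ CMP  NZCV=1000
1: ✓ MOVLE  r0←0x23
2: · SUBEQ
3: ✓ CMP  NZCV=1000
4: · MOVPL
5: · MOVEQ
6: · SUBPL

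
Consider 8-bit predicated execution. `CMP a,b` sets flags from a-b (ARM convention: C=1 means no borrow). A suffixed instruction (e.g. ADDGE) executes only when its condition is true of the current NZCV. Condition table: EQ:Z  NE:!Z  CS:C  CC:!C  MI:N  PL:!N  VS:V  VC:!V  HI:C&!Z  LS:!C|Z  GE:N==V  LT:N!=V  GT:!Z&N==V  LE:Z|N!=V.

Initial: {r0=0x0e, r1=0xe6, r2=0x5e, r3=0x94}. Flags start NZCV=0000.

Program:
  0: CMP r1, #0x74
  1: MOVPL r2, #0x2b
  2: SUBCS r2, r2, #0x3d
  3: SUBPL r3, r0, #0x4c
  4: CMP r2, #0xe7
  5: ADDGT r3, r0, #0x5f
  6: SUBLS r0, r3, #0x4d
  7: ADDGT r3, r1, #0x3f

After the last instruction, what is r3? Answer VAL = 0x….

0: ✓ CMP  NZCV=0011
1: ✓ MOVPL  r2←0x2b
2: ✓ SUBCS  r2←0xee
3: ✓ SUBPL  r3←0xc2
4: ✓ CMP  NZCV=0010
5: ✓ ADDGT  r3←0x6d
6: · SUBLS
7: ✓ ADDGT  r3←0x25

VAL = 0x25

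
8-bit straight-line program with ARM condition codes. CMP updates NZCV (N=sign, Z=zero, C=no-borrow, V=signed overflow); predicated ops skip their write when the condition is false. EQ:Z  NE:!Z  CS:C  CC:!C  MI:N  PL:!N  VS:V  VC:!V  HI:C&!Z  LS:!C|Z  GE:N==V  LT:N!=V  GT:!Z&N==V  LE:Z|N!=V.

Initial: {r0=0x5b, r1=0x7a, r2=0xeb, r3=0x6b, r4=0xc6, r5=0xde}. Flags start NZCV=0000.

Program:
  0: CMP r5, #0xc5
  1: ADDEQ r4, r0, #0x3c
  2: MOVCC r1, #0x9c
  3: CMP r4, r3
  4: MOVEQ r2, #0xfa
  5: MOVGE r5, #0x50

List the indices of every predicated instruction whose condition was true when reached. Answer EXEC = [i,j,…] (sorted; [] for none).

[0] flags=0010 → (cmp)
[1] flags=0010 EQ?F → skip
[2] flags=0010 CC?F → skip
[3] flags=0011 → (cmp)
[4] flags=0011 EQ?F → skip
[5] flags=0011 GE?F → skip

EXEC = []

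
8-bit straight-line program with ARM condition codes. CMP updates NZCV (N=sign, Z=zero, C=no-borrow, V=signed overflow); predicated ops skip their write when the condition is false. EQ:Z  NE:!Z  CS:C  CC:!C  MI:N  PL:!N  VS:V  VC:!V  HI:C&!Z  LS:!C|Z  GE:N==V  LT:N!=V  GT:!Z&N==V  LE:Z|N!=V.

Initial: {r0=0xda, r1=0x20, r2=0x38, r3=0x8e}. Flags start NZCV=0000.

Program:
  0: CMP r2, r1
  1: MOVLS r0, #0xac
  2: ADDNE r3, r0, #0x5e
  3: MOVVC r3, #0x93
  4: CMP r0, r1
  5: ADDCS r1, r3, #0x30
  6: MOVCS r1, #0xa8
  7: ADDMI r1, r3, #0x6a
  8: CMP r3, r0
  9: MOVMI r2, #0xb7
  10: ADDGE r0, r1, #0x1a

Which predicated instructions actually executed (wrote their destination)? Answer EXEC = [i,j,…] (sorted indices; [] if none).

EXEC = [2,3,5,6,7,9]

[0] flags=0010 → (cmp)
[1] flags=0010 LS?F → skip
[2] flags=0010 NE?T → r3=0x38
[3] flags=0010 VC?T → r3=0x93
[4] flags=1010 → (cmp)
[5] flags=1010 CS?T → r1=0xc3
[6] flags=1010 CS?T → r1=0xa8
[7] flags=1010 MI?T → r1=0xfd
[8] flags=1000 → (cmp)
[9] flags=1000 MI?T → r2=0xb7
[10] flags=1000 GE?F → skip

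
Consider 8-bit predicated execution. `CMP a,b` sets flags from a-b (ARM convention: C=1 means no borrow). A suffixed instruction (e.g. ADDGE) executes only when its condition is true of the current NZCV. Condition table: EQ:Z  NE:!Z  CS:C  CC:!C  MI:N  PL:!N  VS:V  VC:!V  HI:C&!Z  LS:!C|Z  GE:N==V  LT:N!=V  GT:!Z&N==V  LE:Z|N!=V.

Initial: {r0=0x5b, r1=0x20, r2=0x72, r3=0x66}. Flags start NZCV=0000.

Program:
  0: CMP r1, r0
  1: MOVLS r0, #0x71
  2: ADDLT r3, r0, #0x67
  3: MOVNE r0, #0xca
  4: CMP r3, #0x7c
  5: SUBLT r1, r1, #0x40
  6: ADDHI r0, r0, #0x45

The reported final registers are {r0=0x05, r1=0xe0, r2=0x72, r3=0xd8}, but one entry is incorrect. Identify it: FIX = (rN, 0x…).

0: ✓ CMP  NZCV=1000
1: ✓ MOVLS  r0←0x71
2: ✓ ADDLT  r3←0xd8
3: ✓ MOVNE  r0←0xca
4: ✓ CMP  NZCV=0011
5: ✓ SUBLT  r1←0xe0
6: ✓ ADDHI  r0←0x0f

FIX = (r0, 0x0f)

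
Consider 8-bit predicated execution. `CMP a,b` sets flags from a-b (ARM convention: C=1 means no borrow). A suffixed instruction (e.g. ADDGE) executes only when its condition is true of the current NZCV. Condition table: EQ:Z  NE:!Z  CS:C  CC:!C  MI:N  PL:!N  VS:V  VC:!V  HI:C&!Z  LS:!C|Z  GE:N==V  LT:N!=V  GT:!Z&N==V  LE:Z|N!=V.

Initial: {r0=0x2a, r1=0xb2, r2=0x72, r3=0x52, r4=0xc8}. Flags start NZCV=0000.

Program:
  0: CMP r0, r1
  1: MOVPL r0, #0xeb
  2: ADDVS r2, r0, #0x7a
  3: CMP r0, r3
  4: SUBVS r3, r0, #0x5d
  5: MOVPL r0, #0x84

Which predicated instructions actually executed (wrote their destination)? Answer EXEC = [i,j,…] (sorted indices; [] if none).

[0] flags=0000 → (cmp)
[1] flags=0000 PL?T → r0=0xeb
[2] flags=0000 VS?F → skip
[3] flags=1010 → (cmp)
[4] flags=1010 VS?F → skip
[5] flags=1010 PL?F → skip

EXEC = [1]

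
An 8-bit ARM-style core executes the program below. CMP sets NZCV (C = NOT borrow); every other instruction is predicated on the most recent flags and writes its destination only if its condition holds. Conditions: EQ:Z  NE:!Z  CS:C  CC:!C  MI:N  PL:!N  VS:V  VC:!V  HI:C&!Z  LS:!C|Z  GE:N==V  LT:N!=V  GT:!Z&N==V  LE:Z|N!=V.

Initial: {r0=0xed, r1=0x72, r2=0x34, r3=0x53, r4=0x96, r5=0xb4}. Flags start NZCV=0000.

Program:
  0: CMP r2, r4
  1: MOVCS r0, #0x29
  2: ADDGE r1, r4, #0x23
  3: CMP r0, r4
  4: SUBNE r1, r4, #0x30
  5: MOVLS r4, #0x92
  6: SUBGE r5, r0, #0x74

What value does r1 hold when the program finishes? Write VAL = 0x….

VAL = 0x66

0: ✓ CMP  NZCV=1001
1: · MOVCS
2: ✓ ADDGE  r1←0xb9
3: ✓ CMP  NZCV=0010
4: ✓ SUBNE  r1←0x66
5: · MOVLS
6: ✓ SUBGE  r5←0x79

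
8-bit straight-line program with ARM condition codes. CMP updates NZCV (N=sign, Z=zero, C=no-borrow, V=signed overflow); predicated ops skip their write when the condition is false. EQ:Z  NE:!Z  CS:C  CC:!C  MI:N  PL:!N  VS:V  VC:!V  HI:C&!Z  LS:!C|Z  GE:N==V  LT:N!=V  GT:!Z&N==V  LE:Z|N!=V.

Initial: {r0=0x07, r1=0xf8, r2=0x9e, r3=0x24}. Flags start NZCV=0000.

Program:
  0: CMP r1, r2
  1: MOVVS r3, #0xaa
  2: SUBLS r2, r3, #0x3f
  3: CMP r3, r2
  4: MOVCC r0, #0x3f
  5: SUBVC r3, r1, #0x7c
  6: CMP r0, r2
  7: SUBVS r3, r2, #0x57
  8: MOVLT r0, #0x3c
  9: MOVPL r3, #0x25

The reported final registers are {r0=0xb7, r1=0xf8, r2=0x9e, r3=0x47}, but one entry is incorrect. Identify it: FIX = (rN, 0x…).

FIX = (r0, 0x3f)

0: ✓ CMP  NZCV=0010
1: · MOVVS
2: · SUBLS
3: ✓ CMP  NZCV=1001
4: ✓ MOVCC  r0←0x3f
5: · SUBVC
6: ✓ CMP  NZCV=1001
7: ✓ SUBVS  r3←0x47
8: · MOVLT
9: · MOVPL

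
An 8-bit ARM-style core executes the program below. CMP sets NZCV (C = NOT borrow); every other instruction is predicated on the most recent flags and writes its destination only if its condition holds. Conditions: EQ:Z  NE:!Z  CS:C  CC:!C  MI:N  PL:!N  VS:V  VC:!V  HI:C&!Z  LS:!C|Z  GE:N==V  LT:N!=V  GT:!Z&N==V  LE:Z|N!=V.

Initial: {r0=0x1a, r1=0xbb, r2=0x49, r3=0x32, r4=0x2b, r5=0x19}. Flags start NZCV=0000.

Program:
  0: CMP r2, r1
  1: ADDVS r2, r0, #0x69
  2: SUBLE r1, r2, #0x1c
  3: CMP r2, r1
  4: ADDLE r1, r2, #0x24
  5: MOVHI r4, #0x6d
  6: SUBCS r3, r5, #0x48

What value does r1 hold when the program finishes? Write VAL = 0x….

[0] flags=1001 → (cmp)
[1] flags=1001 VS?T → r2=0x83
[2] flags=1001 LE?F → skip
[3] flags=1000 → (cmp)
[4] flags=1000 LE?T → r1=0xa7
[5] flags=1000 HI?F → skip
[6] flags=1000 CS?F → skip

VAL = 0xa7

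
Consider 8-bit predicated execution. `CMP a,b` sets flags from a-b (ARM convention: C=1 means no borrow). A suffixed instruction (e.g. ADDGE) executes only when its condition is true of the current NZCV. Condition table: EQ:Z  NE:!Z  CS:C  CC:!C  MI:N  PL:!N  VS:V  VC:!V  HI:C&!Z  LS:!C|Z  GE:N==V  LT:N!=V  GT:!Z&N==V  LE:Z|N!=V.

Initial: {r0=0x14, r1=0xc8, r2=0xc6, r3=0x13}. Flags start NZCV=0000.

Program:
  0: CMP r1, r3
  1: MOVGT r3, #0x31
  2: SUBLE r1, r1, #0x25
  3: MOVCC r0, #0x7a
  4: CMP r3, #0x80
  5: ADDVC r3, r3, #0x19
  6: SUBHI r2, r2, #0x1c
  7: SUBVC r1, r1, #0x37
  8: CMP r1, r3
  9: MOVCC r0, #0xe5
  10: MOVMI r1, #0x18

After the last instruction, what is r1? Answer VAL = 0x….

VAL = 0x18

[0] flags=1010 → (cmp)
[1] flags=1010 GT?F → skip
[2] flags=1010 LE?T → r1=0xa3
[3] flags=1010 CC?F → skip
[4] flags=1001 → (cmp)
[5] flags=1001 VC?F → skip
[6] flags=1001 HI?F → skip
[7] flags=1001 VC?F → skip
[8] flags=1010 → (cmp)
[9] flags=1010 CC?F → skip
[10] flags=1010 MI?T → r1=0x18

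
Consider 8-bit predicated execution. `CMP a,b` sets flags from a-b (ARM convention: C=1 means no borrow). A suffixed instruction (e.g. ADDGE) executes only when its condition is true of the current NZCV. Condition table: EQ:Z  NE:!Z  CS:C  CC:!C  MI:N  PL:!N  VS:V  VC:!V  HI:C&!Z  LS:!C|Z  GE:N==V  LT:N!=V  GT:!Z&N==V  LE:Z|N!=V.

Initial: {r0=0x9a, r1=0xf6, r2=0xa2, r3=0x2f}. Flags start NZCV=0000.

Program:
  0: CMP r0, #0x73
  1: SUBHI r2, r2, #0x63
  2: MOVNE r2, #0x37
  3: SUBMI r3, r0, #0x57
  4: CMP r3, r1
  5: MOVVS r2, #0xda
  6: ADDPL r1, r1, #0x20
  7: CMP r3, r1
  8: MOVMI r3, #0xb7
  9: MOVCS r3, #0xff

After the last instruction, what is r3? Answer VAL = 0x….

VAL = 0xff

[0] flags=0011 → (cmp)
[1] flags=0011 HI?T → r2=0x3f
[2] flags=0011 NE?T → r2=0x37
[3] flags=0011 MI?F → skip
[4] flags=0000 → (cmp)
[5] flags=0000 VS?F → skip
[6] flags=0000 PL?T → r1=0x16
[7] flags=0010 → (cmp)
[8] flags=0010 MI?F → skip
[9] flags=0010 CS?T → r3=0xff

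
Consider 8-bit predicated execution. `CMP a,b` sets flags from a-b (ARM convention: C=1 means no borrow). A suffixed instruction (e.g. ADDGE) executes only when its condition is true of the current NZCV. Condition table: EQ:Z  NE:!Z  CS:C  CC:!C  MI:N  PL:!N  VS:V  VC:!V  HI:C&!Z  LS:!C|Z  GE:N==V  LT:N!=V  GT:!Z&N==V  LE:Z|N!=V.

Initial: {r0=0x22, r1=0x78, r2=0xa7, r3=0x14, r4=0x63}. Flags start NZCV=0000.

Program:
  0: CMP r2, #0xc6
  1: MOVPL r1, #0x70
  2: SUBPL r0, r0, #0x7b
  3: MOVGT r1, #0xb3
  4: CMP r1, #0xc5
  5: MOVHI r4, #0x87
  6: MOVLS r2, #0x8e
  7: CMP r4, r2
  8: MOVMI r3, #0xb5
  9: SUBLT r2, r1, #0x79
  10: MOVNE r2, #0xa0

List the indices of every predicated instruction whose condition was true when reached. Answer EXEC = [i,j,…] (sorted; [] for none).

[0] flags=1000 → (cmp)
[1] flags=1000 PL?F → skip
[2] flags=1000 PL?F → skip
[3] flags=1000 GT?F → skip
[4] flags=1001 → (cmp)
[5] flags=1001 HI?F → skip
[6] flags=1001 LS?T → r2=0x8e
[7] flags=1001 → (cmp)
[8] flags=1001 MI?T → r3=0xb5
[9] flags=1001 LT?F → skip
[10] flags=1001 NE?T → r2=0xa0

EXEC = [6,8,10]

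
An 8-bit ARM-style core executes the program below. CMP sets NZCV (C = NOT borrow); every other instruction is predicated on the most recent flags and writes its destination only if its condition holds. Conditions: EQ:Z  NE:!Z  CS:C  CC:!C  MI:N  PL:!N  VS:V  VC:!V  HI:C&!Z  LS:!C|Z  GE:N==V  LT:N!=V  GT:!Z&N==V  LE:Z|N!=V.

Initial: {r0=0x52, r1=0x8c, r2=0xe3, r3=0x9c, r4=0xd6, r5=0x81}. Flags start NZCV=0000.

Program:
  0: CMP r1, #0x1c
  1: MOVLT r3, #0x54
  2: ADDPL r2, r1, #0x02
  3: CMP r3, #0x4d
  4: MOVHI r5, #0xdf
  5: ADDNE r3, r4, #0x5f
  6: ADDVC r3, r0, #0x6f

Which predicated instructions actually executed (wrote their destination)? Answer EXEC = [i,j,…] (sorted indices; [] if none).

[0] flags=0011 → (cmp)
[1] flags=0011 LT?T → r3=0x54
[2] flags=0011 PL?T → r2=0x8e
[3] flags=0010 → (cmp)
[4] flags=0010 HI?T → r5=0xdf
[5] flags=0010 NE?T → r3=0x35
[6] flags=0010 VC?T → r3=0xc1

EXEC = [1,2,4,5,6]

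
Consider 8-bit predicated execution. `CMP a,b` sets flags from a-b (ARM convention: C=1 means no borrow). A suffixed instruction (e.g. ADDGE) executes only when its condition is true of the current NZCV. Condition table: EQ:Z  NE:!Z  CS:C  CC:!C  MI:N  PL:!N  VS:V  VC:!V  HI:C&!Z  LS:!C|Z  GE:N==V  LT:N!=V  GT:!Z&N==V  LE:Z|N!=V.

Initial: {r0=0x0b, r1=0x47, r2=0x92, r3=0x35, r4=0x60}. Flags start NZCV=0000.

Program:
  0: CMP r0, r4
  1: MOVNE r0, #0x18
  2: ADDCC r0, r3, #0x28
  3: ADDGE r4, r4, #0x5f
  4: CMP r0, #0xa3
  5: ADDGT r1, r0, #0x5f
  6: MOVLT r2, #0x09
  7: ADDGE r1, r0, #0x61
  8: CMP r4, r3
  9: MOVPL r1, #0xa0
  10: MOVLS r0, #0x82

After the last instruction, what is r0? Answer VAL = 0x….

VAL = 0x5d

[0] flags=1000 → (cmp)
[1] flags=1000 NE?T → r0=0x18
[2] flags=1000 CC?T → r0=0x5d
[3] flags=1000 GE?F → skip
[4] flags=1001 → (cmp)
[5] flags=1001 GT?T → r1=0xbc
[6] flags=1001 LT?F → skip
[7] flags=1001 GE?T → r1=0xbe
[8] flags=0010 → (cmp)
[9] flags=0010 PL?T → r1=0xa0
[10] flags=0010 LS?F → skip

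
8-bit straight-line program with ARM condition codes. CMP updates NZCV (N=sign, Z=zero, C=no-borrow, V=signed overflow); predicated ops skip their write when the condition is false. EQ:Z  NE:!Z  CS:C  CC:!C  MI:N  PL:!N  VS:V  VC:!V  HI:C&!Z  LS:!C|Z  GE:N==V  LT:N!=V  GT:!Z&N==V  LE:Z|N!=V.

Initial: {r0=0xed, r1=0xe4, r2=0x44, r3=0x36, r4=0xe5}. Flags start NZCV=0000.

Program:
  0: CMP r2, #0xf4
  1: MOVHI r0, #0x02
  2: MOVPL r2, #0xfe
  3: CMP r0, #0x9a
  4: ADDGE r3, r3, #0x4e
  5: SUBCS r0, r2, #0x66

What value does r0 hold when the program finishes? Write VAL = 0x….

0: ✓ CMP  NZCV=0000
1: · MOVHI
2: ✓ MOVPL  r2←0xfe
3: ✓ CMP  NZCV=0010
4: ✓ ADDGE  r3←0x84
5: ✓ SUBCS  r0←0x98

VAL = 0x98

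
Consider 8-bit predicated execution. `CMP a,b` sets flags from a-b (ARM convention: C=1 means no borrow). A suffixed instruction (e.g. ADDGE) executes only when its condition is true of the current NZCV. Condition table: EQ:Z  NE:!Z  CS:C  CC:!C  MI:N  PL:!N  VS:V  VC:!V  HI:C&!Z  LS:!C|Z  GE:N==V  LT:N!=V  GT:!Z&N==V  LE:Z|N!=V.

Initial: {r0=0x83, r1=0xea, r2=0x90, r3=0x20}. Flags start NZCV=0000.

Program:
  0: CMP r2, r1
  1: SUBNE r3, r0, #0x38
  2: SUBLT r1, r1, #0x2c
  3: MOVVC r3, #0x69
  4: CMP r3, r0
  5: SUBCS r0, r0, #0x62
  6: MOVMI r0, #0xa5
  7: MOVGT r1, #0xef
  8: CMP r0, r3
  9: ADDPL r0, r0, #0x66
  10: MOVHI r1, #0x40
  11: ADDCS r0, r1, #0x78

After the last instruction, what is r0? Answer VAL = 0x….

0: ✓ CMP  NZCV=1000
1: ✓ SUBNE  r3←0x4b
2: ✓ SUBLT  r1←0xbe
3: ✓ MOVVC  r3←0x69
4: ✓ CMP  NZCV=1001
5: · SUBCS
6: ✓ MOVMI  r0←0xa5
7: ✓ MOVGT  r1←0xef
8: ✓ CMP  NZCV=0011
9: ✓ ADDPL  r0←0x0b
10: ✓ MOVHI  r1←0x40
11: ✓ ADDCS  r0←0xb8

VAL = 0xb8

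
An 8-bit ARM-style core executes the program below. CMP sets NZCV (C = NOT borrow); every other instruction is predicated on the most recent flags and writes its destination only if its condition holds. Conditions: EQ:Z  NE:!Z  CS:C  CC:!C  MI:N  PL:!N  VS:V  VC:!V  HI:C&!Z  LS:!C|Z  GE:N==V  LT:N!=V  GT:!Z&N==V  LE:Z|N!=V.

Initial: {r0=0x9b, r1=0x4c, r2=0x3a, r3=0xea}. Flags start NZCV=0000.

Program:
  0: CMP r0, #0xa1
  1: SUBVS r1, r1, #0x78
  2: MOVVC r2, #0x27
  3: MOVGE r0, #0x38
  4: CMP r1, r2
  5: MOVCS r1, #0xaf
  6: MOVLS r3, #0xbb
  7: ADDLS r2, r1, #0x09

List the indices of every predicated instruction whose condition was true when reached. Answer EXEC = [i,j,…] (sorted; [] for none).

EXEC = [2,5]

[0] flags=1000 → (cmp)
[1] flags=1000 VS?F → skip
[2] flags=1000 VC?T → r2=0x27
[3] flags=1000 GE?F → skip
[4] flags=0010 → (cmp)
[5] flags=0010 CS?T → r1=0xaf
[6] flags=0010 LS?F → skip
[7] flags=0010 LS?F → skip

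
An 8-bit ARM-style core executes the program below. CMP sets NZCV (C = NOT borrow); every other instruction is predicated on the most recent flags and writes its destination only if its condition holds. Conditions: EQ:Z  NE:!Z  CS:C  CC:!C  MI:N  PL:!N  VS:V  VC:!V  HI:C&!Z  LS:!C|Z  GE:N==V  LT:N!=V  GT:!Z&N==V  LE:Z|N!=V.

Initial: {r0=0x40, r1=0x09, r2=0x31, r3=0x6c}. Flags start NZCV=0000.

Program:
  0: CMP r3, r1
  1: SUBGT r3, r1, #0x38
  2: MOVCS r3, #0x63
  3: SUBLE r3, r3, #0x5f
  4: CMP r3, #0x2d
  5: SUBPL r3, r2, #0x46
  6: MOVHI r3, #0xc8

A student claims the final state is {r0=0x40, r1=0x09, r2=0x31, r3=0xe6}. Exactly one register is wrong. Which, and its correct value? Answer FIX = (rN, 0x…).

0: ✓ CMP  NZCV=0010
1: ✓ SUBGT  r3←0xd1
2: ✓ MOVCS  r3←0x63
3: · SUBLE
4: ✓ CMP  NZCV=0010
5: ✓ SUBPL  r3←0xeb
6: ✓ MOVHI  r3←0xc8

FIX = (r3, 0xc8)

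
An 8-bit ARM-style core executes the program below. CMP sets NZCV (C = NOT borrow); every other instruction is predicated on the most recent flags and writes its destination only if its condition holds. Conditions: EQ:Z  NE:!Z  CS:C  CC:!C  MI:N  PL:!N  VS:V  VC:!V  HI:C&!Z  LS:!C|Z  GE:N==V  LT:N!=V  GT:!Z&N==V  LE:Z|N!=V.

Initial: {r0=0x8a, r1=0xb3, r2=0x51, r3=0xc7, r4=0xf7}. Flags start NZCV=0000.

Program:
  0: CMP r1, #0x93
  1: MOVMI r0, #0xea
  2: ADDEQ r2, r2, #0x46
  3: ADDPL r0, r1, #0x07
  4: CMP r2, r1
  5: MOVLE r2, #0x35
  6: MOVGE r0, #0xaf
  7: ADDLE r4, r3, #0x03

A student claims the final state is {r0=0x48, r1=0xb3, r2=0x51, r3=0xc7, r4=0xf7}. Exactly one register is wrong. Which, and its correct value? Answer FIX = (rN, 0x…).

[0] flags=0010 → (cmp)
[1] flags=0010 MI?F → skip
[2] flags=0010 EQ?F → skip
[3] flags=0010 PL?T → r0=0xba
[4] flags=1001 → (cmp)
[5] flags=1001 LE?F → skip
[6] flags=1001 GE?T → r0=0xaf
[7] flags=1001 LE?F → skip

FIX = (r0, 0xaf)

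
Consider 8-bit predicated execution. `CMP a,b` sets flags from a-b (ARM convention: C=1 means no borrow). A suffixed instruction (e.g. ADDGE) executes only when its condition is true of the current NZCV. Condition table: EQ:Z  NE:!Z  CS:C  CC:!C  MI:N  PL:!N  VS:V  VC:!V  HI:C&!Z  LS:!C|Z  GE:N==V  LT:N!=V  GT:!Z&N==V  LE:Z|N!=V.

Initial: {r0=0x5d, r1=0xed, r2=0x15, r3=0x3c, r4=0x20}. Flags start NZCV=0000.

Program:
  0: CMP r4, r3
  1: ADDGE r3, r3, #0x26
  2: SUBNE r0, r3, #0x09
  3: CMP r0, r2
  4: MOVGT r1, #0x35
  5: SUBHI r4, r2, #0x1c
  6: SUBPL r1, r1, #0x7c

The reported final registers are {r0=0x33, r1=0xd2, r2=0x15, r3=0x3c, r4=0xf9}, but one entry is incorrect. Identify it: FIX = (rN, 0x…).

[0] flags=1000 → (cmp)
[1] flags=1000 GE?F → skip
[2] flags=1000 NE?T → r0=0x33
[3] flags=0010 → (cmp)
[4] flags=0010 GT?T → r1=0x35
[5] flags=0010 HI?T → r4=0xf9
[6] flags=0010 PL?T → r1=0xb9

FIX = (r1, 0xb9)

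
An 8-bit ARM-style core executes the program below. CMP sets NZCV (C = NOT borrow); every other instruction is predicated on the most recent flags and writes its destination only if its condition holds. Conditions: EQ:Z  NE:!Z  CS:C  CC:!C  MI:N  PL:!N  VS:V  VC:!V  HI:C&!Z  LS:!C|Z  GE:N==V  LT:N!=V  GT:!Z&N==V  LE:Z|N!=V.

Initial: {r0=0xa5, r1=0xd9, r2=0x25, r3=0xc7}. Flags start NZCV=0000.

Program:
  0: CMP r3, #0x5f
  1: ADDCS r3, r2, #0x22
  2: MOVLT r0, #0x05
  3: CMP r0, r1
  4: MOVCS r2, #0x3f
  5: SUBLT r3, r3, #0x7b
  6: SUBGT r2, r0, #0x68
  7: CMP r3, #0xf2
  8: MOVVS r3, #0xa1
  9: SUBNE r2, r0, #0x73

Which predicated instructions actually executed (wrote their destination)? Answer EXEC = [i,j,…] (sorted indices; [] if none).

[0] flags=0011 → (cmp)
[1] flags=0011 CS?T → r3=0x47
[2] flags=0011 LT?T → r0=0x05
[3] flags=0000 → (cmp)
[4] flags=0000 CS?F → skip
[5] flags=0000 LT?F → skip
[6] flags=0000 GT?T → r2=0x9d
[7] flags=0000 → (cmp)
[8] flags=0000 VS?F → skip
[9] flags=0000 NE?T → r2=0x92

EXEC = [1,2,6,9]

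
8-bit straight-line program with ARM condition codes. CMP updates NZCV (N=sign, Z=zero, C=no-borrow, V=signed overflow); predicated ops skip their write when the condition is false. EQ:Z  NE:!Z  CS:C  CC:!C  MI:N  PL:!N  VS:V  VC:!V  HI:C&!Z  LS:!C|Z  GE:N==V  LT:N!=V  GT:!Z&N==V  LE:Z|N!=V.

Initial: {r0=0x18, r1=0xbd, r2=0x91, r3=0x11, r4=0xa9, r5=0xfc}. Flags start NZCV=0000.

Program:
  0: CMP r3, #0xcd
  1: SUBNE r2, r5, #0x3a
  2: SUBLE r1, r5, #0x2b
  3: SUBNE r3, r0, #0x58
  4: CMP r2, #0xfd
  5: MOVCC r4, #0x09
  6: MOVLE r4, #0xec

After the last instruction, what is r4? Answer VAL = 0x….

VAL = 0xec

[0] flags=0000 → (cmp)
[1] flags=0000 NE?T → r2=0xc2
[2] flags=0000 LE?F → skip
[3] flags=0000 NE?T → r3=0xc0
[4] flags=1000 → (cmp)
[5] flags=1000 CC?T → r4=0x09
[6] flags=1000 LE?T → r4=0xec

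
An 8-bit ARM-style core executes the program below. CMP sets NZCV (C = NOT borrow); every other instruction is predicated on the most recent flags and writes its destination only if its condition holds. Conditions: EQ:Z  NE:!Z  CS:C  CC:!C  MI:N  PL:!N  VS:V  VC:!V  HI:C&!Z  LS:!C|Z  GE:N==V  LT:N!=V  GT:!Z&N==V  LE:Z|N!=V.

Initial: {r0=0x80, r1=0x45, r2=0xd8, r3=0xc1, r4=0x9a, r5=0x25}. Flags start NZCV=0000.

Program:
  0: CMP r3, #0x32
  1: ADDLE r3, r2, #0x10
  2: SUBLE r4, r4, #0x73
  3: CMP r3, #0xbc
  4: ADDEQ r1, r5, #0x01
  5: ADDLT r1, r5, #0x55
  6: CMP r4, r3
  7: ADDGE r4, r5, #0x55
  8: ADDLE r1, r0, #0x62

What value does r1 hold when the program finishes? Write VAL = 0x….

VAL = 0x45

[0] flags=1010 → (cmp)
[1] flags=1010 LE?T → r3=0xe8
[2] flags=1010 LE?T → r4=0x27
[3] flags=0010 → (cmp)
[4] flags=0010 EQ?F → skip
[5] flags=0010 LT?F → skip
[6] flags=0000 → (cmp)
[7] flags=0000 GE?T → r4=0x7a
[8] flags=0000 LE?F → skip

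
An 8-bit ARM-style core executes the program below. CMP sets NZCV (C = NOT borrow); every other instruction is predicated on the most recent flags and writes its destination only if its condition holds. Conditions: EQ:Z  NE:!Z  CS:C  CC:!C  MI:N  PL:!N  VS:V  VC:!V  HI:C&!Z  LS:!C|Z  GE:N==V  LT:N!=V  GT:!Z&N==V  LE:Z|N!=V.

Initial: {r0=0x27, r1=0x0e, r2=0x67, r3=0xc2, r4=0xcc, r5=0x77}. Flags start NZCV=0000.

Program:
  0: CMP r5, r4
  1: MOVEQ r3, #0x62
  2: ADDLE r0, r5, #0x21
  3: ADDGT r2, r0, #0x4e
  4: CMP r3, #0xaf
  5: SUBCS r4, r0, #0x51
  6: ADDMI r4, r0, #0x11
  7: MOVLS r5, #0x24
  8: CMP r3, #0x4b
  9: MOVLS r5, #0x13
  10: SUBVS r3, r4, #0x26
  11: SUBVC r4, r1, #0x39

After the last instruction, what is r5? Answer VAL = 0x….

VAL = 0x77

0: ✓ CMP  NZCV=1001
1: · MOVEQ
2: · ADDLE
3: ✓ ADDGT  r2←0x75
4: ✓ CMP  NZCV=0010
5: ✓ SUBCS  r4←0xd6
6: · ADDMI
7: · MOVLS
8: ✓ CMP  NZCV=0011
9: · MOVLS
10: ✓ SUBVS  r3←0xb0
11: · SUBVC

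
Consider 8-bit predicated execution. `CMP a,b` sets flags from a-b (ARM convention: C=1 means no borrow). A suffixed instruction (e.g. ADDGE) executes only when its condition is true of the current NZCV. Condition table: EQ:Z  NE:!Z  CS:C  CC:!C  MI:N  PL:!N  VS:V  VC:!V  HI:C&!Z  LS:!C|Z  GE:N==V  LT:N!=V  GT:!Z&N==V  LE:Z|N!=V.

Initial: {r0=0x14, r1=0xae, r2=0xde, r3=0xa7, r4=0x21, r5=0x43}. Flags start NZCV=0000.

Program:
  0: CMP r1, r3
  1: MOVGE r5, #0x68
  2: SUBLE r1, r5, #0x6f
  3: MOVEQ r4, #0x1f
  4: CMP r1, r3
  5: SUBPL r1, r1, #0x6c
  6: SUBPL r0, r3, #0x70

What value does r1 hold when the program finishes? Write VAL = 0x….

VAL = 0x42

0: ✓ CMP  NZCV=0010
1: ✓ MOVGE  r5←0x68
2: · SUBLE
3: · MOVEQ
4: ✓ CMP  NZCV=0010
5: ✓ SUBPL  r1←0x42
6: ✓ SUBPL  r0←0x37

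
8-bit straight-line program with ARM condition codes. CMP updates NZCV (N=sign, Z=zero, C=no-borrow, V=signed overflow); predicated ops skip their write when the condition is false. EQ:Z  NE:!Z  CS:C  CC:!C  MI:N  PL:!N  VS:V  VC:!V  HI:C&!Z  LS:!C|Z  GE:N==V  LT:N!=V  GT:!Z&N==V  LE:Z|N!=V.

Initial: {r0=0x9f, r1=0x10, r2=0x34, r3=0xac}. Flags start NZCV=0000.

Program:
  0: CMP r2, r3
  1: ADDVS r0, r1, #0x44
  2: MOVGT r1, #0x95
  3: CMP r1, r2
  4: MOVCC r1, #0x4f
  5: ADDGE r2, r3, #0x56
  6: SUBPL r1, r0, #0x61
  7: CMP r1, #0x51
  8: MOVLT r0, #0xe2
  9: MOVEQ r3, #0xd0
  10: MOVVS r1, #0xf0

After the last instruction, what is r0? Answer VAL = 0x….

VAL = 0xe2

[0] flags=1001 → (cmp)
[1] flags=1001 VS?T → r0=0x54
[2] flags=1001 GT?T → r1=0x95
[3] flags=0011 → (cmp)
[4] flags=0011 CC?F → skip
[5] flags=0011 GE?F → skip
[6] flags=0011 PL?T → r1=0xf3
[7] flags=1010 → (cmp)
[8] flags=1010 LT?T → r0=0xe2
[9] flags=1010 EQ?F → skip
[10] flags=1010 VS?F → skip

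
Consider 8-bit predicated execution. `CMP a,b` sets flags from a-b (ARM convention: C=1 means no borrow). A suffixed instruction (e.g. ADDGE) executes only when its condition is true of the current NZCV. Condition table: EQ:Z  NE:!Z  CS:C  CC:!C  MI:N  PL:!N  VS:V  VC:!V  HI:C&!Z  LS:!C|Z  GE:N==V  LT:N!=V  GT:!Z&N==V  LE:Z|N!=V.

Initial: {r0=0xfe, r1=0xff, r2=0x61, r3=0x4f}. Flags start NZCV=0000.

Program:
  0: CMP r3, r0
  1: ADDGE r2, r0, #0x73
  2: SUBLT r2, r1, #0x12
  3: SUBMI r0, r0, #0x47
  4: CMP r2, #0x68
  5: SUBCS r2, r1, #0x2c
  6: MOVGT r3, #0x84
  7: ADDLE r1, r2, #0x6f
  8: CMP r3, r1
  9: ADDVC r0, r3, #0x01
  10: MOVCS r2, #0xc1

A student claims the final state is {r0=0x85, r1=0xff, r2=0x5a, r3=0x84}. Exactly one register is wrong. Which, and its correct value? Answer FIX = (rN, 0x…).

FIX = (r2, 0xd3)

[0] flags=0000 → (cmp)
[1] flags=0000 GE?T → r2=0x71
[2] flags=0000 LT?F → skip
[3] flags=0000 MI?F → skip
[4] flags=0010 → (cmp)
[5] flags=0010 CS?T → r2=0xd3
[6] flags=0010 GT?T → r3=0x84
[7] flags=0010 LE?F → skip
[8] flags=1000 → (cmp)
[9] flags=1000 VC?T → r0=0x85
[10] flags=1000 CS?F → skip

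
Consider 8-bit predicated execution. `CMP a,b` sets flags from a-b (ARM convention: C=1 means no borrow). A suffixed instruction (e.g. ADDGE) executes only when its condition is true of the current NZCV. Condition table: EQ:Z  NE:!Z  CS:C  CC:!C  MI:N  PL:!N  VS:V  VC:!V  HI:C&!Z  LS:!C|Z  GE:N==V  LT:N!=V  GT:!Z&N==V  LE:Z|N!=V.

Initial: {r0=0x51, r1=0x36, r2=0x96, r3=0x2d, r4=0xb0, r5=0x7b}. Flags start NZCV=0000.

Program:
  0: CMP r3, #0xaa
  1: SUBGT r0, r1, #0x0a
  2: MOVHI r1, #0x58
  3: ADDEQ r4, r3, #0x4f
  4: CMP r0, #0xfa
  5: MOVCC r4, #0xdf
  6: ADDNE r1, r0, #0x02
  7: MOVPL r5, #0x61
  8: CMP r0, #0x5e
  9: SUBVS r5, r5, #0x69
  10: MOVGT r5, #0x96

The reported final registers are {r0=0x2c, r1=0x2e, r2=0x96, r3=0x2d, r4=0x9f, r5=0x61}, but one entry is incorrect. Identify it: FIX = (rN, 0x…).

FIX = (r4, 0xdf)

[0] flags=1001 → (cmp)
[1] flags=1001 GT?T → r0=0x2c
[2] flags=1001 HI?F → skip
[3] flags=1001 EQ?F → skip
[4] flags=0000 → (cmp)
[5] flags=0000 CC?T → r4=0xdf
[6] flags=0000 NE?T → r1=0x2e
[7] flags=0000 PL?T → r5=0x61
[8] flags=1000 → (cmp)
[9] flags=1000 VS?F → skip
[10] flags=1000 GT?F → skip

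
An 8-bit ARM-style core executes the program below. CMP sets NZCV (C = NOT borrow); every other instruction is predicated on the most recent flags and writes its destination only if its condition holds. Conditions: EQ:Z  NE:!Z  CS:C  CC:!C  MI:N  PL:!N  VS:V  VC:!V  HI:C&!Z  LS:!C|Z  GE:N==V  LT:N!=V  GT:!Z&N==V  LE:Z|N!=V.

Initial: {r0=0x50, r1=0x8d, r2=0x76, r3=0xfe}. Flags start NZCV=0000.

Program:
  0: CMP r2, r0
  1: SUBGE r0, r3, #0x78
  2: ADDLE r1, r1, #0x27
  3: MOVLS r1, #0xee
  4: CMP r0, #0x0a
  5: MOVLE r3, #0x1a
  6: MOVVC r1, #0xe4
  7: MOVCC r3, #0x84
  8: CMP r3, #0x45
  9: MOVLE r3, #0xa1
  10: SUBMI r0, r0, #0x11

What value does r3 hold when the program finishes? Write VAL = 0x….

0: ✓ CMP  NZCV=0010
1: ✓ SUBGE  r0←0x86
2: · ADDLE
3: · MOVLS
4: ✓ CMP  NZCV=0011
5: ✓ MOVLE  r3←0x1a
6: · MOVVC
7: · MOVCC
8: ✓ CMP  NZCV=1000
9: ✓ MOVLE  r3←0xa1
10: ✓ SUBMI  r0←0x75

VAL = 0xa1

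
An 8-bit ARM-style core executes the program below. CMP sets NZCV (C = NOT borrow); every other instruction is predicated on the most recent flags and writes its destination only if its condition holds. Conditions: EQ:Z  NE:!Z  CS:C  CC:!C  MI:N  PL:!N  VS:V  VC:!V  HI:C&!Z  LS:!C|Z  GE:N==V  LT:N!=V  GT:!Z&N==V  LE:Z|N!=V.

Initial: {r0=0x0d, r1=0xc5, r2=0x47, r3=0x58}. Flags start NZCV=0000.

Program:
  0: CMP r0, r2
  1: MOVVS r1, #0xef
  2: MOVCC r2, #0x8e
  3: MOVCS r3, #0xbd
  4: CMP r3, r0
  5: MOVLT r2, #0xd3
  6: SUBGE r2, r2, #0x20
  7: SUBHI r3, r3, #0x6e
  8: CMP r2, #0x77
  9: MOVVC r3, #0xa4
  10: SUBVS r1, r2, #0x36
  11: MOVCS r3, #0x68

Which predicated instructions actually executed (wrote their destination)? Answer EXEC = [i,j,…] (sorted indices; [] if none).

EXEC = [2,6,7,9]

[0] flags=1000 → (cmp)
[1] flags=1000 VS?F → skip
[2] flags=1000 CC?T → r2=0x8e
[3] flags=1000 CS?F → skip
[4] flags=0010 → (cmp)
[5] flags=0010 LT?F → skip
[6] flags=0010 GE?T → r2=0x6e
[7] flags=0010 HI?T → r3=0xea
[8] flags=1000 → (cmp)
[9] flags=1000 VC?T → r3=0xa4
[10] flags=1000 VS?F → skip
[11] flags=1000 CS?F → skip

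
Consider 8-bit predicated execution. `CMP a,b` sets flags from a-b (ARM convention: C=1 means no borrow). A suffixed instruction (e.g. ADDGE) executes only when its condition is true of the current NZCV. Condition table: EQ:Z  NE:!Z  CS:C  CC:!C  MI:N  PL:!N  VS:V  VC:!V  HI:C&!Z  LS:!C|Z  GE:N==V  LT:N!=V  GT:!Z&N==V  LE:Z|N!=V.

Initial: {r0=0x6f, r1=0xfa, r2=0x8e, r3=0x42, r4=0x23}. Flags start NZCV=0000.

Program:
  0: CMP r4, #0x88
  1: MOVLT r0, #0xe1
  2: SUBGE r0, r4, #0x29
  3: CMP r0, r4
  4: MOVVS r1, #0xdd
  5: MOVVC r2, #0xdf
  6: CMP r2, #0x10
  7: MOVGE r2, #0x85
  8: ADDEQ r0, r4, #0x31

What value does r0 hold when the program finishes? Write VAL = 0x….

[0] flags=1001 → (cmp)
[1] flags=1001 LT?F → skip
[2] flags=1001 GE?T → r0=0xfa
[3] flags=1010 → (cmp)
[4] flags=1010 VS?F → skip
[5] flags=1010 VC?T → r2=0xdf
[6] flags=1010 → (cmp)
[7] flags=1010 GE?F → skip
[8] flags=1010 EQ?F → skip

VAL = 0xfa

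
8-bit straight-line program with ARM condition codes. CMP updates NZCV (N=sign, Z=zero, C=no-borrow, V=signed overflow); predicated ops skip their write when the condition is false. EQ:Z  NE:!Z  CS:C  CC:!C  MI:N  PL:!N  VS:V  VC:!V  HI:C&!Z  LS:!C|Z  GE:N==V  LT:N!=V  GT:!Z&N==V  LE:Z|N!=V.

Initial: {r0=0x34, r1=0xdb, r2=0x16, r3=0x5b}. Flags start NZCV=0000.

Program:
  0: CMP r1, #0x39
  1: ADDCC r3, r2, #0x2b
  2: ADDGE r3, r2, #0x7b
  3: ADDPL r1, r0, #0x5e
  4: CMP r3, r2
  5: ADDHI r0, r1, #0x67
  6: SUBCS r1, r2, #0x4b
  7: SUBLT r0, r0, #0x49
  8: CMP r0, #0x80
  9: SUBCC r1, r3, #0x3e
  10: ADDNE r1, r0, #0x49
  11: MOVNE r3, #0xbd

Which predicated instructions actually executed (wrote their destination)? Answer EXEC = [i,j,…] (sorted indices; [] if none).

EXEC = [5,6,9,10,11]

[0] flags=1010 → (cmp)
[1] flags=1010 CC?F → skip
[2] flags=1010 GE?F → skip
[3] flags=1010 PL?F → skip
[4] flags=0010 → (cmp)
[5] flags=0010 HI?T → r0=0x42
[6] flags=0010 CS?T → r1=0xcb
[7] flags=0010 LT?F → skip
[8] flags=1001 → (cmp)
[9] flags=1001 CC?T → r1=0x1d
[10] flags=1001 NE?T → r1=0x8b
[11] flags=1001 NE?T → r3=0xbd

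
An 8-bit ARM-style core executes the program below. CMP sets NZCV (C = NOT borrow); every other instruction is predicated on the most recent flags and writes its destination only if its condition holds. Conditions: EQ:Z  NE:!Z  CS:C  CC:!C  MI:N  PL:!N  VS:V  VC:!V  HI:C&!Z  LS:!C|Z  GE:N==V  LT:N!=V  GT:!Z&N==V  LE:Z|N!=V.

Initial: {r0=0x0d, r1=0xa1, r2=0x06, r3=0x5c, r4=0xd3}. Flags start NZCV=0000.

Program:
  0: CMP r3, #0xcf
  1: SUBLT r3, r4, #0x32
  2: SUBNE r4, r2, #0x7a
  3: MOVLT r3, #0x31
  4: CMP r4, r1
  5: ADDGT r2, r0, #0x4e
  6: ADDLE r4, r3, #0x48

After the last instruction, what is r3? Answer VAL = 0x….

VAL = 0x5c

0: ✓ CMP  NZCV=1001
1: · SUBLT
2: ✓ SUBNE  r4←0x8c
3: · MOVLT
4: ✓ CMP  NZCV=1000
5: · ADDGT
6: ✓ ADDLE  r4←0xa4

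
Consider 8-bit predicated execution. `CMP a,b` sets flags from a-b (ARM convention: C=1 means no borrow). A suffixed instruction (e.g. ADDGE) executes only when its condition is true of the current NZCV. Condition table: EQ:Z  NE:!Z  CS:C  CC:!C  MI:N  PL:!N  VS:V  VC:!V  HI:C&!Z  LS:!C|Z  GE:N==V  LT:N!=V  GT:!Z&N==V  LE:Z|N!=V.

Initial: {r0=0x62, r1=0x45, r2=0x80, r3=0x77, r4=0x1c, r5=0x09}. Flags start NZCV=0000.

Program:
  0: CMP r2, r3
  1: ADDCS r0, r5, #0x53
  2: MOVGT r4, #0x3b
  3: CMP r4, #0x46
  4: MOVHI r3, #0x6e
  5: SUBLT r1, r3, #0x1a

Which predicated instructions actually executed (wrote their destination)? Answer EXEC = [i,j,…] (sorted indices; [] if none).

0: ✓ CMP  NZCV=0011
1: ✓ ADDCS  r0←0x5c
2: · MOVGT
3: ✓ CMP  NZCV=1000
4: · MOVHI
5: ✓ SUBLT  r1←0x5d

EXEC = [1,5]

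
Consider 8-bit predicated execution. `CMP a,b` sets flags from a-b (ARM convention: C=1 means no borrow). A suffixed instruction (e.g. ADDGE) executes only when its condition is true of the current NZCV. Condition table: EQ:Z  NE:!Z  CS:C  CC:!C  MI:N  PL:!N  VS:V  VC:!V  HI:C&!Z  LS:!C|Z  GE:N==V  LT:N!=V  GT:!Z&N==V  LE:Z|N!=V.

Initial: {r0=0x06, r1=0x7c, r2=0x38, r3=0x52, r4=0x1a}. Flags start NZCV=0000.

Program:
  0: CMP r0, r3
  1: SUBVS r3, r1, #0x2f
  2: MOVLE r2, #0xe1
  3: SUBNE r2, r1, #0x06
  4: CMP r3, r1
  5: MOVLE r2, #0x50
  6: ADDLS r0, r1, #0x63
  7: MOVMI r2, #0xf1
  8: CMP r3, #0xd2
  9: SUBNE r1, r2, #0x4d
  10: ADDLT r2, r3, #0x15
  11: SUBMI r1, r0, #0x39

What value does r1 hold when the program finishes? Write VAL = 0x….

[0] flags=1000 → (cmp)
[1] flags=1000 VS?F → skip
[2] flags=1000 LE?T → r2=0xe1
[3] flags=1000 NE?T → r2=0x76
[4] flags=1000 → (cmp)
[5] flags=1000 LE?T → r2=0x50
[6] flags=1000 LS?T → r0=0xdf
[7] flags=1000 MI?T → r2=0xf1
[8] flags=1001 → (cmp)
[9] flags=1001 NE?T → r1=0xa4
[10] flags=1001 LT?F → skip
[11] flags=1001 MI?T → r1=0xa6

VAL = 0xa6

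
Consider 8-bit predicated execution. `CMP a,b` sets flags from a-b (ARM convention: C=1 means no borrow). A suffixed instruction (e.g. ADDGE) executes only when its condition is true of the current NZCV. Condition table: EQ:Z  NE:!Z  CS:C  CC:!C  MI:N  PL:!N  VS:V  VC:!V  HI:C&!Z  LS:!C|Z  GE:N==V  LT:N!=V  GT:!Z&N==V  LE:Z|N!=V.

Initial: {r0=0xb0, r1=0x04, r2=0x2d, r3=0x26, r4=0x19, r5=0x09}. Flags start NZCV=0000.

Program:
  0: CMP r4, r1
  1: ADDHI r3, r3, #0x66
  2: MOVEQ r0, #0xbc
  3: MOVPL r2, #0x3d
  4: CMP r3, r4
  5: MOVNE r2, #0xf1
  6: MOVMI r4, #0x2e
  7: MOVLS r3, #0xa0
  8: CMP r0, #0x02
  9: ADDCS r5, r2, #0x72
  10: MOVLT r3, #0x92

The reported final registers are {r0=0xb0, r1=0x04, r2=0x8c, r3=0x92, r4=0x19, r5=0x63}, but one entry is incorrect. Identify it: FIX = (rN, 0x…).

FIX = (r2, 0xf1)

0: ✓ CMP  NZCV=0010
1: ✓ ADDHI  r3←0x8c
2: · MOVEQ
3: ✓ MOVPL  r2←0x3d
4: ✓ CMP  NZCV=0011
5: ✓ MOVNE  r2←0xf1
6: · MOVMI
7: · MOVLS
8: ✓ CMP  NZCV=1010
9: ✓ ADDCS  r5←0x63
10: ✓ MOVLT  r3←0x92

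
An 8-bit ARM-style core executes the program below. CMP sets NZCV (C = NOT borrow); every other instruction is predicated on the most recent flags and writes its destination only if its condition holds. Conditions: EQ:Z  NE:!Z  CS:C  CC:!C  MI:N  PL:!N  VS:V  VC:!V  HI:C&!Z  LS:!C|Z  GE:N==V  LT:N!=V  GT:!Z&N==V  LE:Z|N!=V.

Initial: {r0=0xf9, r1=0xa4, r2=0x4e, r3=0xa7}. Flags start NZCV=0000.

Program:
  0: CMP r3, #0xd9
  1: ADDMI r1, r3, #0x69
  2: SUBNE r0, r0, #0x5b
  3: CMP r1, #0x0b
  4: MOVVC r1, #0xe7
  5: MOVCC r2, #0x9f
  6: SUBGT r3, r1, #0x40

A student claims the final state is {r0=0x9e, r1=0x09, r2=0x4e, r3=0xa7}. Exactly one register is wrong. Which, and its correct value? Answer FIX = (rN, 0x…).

0: ✓ CMP  NZCV=1000
1: ✓ ADDMI  r1←0x10
2: ✓ SUBNE  r0←0x9e
3: ✓ CMP  NZCV=0010
4: ✓ MOVVC  r1←0xe7
5: · MOVCC
6: ✓ SUBGT  r3←0xa7

FIX = (r1, 0xe7)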